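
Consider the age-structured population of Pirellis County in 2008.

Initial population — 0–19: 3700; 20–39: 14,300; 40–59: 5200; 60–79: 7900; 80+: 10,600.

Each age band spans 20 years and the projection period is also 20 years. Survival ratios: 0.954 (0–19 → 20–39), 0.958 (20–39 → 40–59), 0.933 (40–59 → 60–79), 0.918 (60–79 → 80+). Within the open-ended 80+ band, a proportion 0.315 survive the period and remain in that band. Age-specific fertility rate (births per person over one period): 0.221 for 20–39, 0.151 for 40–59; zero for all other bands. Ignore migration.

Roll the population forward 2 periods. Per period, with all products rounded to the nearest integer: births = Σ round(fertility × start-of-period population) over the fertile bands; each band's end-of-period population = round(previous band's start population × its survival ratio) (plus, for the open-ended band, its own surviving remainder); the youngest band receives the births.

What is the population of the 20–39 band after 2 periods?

3764

(Groups numbered youngest = 1 to oldest = 5.)
— Period 1 —
Births: 14300 * 0.221 = 3160, 5200 * 0.151 = 785 → 3945
Group 2: 3700 * 0.954 = 3530
Group 3: 14300 * 0.958 = 13699
Group 4: 5200 * 0.933 = 4852
Group 5: 7900 * 0.918 + 10600 * 0.315 = 7252 + 3339 = 10591
Giving 3945 / 3530 / 13699 / 4852 / 10591.
— Period 2 —
Births: 3530 * 0.221 = 780, 13699 * 0.151 = 2069 → 2849
Group 2: 3945 * 0.954 = 3764
Group 3: 3530 * 0.958 = 3382
Group 4: 13699 * 0.933 = 12781
Group 5: 4852 * 0.918 + 10591 * 0.315 = 4454 + 3336 = 7790
Giving 2849 / 3764 / 3382 / 12781 / 7790.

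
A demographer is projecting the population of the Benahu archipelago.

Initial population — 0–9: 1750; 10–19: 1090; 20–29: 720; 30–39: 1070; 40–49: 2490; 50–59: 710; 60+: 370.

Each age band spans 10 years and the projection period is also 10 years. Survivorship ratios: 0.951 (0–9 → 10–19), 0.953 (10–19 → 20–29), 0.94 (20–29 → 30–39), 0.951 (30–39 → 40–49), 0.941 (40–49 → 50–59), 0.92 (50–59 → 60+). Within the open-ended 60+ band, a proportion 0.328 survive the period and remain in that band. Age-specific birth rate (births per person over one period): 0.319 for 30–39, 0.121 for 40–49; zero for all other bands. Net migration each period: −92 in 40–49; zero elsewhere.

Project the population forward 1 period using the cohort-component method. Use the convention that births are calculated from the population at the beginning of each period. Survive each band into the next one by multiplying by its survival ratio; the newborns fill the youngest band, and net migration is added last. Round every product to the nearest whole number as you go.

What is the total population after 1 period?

[period 1]
Births: 1070 * 0.319 = 341  |  2490 * 0.121 = 301 — total 642
10–19: 1750 * 0.951 = 1664
20–29: 1090 * 0.953 = 1039
30–39: 720 * 0.94 = 677
40–49: 1070 * 0.951 = 1018
50–59: 2490 * 0.941 = 2343
60+: 710 * 0.92 + 370 * 0.328 = 653 + 121 = 774
Net migration: 40–49 − 92 → 926
End of period: [642, 1664, 1039, 677, 926, 2343, 774]
Total after period 1: 642 + 1664 + 1039 + 677 + 926 + 2343 + 774 = 8065

8065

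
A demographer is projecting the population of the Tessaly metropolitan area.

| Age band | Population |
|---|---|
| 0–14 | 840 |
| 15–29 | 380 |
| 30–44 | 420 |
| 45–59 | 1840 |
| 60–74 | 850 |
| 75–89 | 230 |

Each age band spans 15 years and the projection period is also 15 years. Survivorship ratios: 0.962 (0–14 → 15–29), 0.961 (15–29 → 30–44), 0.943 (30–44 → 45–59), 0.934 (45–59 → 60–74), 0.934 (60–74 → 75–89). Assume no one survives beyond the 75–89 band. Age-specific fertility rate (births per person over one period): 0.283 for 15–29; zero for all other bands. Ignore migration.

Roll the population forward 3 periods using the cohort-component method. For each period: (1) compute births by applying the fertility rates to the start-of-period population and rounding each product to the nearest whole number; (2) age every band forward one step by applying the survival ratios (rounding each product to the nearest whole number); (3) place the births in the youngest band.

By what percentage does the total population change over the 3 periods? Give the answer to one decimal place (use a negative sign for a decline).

-61.7

Let band 1 be 0–14 through band 6 = 75–89.
After projecting period 1:
Births: 380 * 0.283 = 108
Band 2: 840 * 0.962 = 808
Band 3: 380 * 0.961 = 365
Band 4: 420 * 0.943 = 396
Band 5: 1840 * 0.934 = 1719
Band 6: 850 * 0.934 = 794
End of period: [108, 808, 365, 396, 1719, 794]
After projecting period 2:
Births: 808 * 0.283 = 229
Band 2: 108 * 0.962 = 104
Band 3: 808 * 0.961 = 776
Band 4: 365 * 0.943 = 344
Band 5: 396 * 0.934 = 370
Band 6: 1719 * 0.934 = 1606
End of period: [229, 104, 776, 344, 370, 1606]
After projecting period 3:
Births: 104 * 0.283 = 29
Band 2: 229 * 0.962 = 220
Band 3: 104 * 0.961 = 100
Band 4: 776 * 0.943 = 732
Band 5: 344 * 0.934 = 321
Band 6: 370 * 0.934 = 346
End of period: [29, 220, 100, 732, 321, 346]
Total: 4560 → 1748; change = -2812; percentage change = -61.7%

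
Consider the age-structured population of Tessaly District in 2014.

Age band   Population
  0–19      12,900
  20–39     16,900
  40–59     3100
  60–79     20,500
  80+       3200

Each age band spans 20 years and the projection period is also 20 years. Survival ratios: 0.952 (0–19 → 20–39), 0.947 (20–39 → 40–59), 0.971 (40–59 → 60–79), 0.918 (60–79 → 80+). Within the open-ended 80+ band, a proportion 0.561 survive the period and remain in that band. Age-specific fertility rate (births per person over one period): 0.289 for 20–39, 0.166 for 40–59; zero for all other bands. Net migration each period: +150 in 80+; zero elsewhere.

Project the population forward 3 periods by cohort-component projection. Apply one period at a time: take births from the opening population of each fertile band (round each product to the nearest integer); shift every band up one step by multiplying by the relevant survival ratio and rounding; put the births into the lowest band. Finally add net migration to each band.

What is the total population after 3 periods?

Numbering the groups 1..5 from youngest to oldest:
[period 1]
Births: 16900 * 0.289 = 4884 ; 3100 * 0.166 = 515 ⇒ total 5399
Group 2: 12900 * 0.952 = 12281
Group 3: 16900 * 0.947 = 16004
Group 4: 3100 * 0.971 = 3010
Group 5: 20500 * 0.918 + 3200 * 0.561 = 18819 + 1795 = 20614
Net migration: Group 5 + 150 → 20764
→ [5399, 12281, 16004, 3010, 20764]
[period 2]
Births: 12281 * 0.289 = 3549 ; 16004 * 0.166 = 2657 ⇒ total 6206
Group 2: 5399 * 0.952 = 5140
Group 3: 12281 * 0.947 = 11630
Group 4: 16004 * 0.971 = 15540
Group 5: 3010 * 0.918 + 20764 * 0.561 = 2763 + 11649 = 14412
Net migration: Group 5 + 150 → 14562
→ [6206, 5140, 11630, 15540, 14562]
[period 3]
Births: 5140 * 0.289 = 1485 ; 11630 * 0.166 = 1931 ⇒ total 3416
Group 2: 6206 * 0.952 = 5908
Group 3: 5140 * 0.947 = 4868
Group 4: 11630 * 0.971 = 11293
Group 5: 15540 * 0.918 + 14562 * 0.561 = 14266 + 8169 = 22435
Net migration: Group 5 + 150 → 22585
→ [3416, 5908, 4868, 11293, 22585]
Total after period 3: 3416 + 5908 + 4868 + 11293 + 22585 = 48070

48070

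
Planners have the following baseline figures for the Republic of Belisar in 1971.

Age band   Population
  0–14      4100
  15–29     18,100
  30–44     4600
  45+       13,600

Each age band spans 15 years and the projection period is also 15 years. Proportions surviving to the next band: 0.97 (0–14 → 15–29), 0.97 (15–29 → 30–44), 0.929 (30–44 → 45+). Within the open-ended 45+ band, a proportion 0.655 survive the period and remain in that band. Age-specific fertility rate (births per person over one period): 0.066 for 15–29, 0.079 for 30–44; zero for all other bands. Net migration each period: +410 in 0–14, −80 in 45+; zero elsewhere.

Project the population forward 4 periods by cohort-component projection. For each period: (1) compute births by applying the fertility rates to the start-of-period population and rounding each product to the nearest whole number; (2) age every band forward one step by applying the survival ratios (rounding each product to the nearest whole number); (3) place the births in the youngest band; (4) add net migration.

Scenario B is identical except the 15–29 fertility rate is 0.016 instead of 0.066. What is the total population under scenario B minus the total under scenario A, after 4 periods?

-1255

After projecting period 1:
Births: 18100 × 0.066 = 1195 ; 4600 × 0.079 = 363 → total 1558
15–29: 4100 × 0.97 = 3977
30–44: 18100 × 0.97 = 17557
45+: 4600 × 0.929 + 13600 × 0.655 = 4273 + 8908 = 13181
Net migration: 0–14 + 410 → 1968; 45+ − 80 → 13101
→ [1968, 3977, 17557, 13101]
After projecting period 2:
Births: 3977 × 0.066 = 262 ; 17557 × 0.079 = 1387 → total 1649
15–29: 1968 × 0.97 = 1909
30–44: 3977 × 0.97 = 3858
45+: 17557 × 0.929 + 13101 × 0.655 = 16310 + 8581 = 24891
Net migration: 0–14 + 410 → 2059; 45+ − 80 → 24811
→ [2059, 1909, 3858, 24811]
After projecting period 3:
Births: 1909 × 0.066 = 126 ; 3858 × 0.079 = 305 → total 431
15–29: 2059 × 0.97 = 1997
30–44: 1909 × 0.97 = 1852
45+: 3858 × 0.929 + 24811 × 0.655 = 3584 + 16251 = 19835
Net migration: 0–14 + 410 → 841; 45+ − 80 → 19755
→ [841, 1997, 1852, 19755]
After projecting period 4:
Births: 1997 × 0.066 = 132 ; 1852 × 0.079 = 146 → total 278
15–29: 841 × 0.97 = 816
30–44: 1997 × 0.97 = 1937
45+: 1852 × 0.929 + 19755 × 0.655 = 1721 + 12940 = 14661
Net migration: 0–14 + 410 → 688; 45+ − 80 → 14581
→ [688, 816, 1937, 14581]
Scenario A total after 4 periods: 18022
Scenario B projection —
After projecting period 1:
Births: 18100 × 0.016 = 290 ; 4600 × 0.079 = 363 → total 653
15–29: 4100 × 0.97 = 3977
30–44: 18100 × 0.97 = 17557
45+: 4600 × 0.929 + 13600 × 0.655 = 4273 + 8908 = 13181
Net migration: 0–14 + 410 → 1063; 45+ − 80 → 13101
→ [1063, 3977, 17557, 13101]
After projecting period 2:
Births: 3977 × 0.016 = 64 ; 17557 × 0.079 = 1387 → total 1451
15–29: 1063 × 0.97 = 1031
30–44: 3977 × 0.97 = 3858
45+: 17557 × 0.929 + 13101 × 0.655 = 16310 + 8581 = 24891
Net migration: 0–14 + 410 → 1861; 45+ − 80 → 24811
→ [1861, 1031, 3858, 24811]
After projecting period 3:
Births: 1031 × 0.016 = 16 ; 3858 × 0.079 = 305 → total 321
15–29: 1861 × 0.97 = 1805
30–44: 1031 × 0.97 = 1000
45+: 3858 × 0.929 + 24811 × 0.655 = 3584 + 16251 = 19835
Net migration: 0–14 + 410 → 731; 45+ − 80 → 19755
→ [731, 1805, 1000, 19755]
After projecting period 4:
Births: 1805 × 0.016 = 29 ; 1000 × 0.079 = 79 → total 108
15–29: 731 × 0.97 = 709
30–44: 1805 × 0.97 = 1751
45+: 1000 × 0.929 + 19755 × 0.655 = 929 + 12940 = 13869
Net migration: 0–14 + 410 → 518; 45+ − 80 → 13789
→ [518, 709, 1751, 13789]
Scenario B total after 4 periods: 16767
Difference B − A = 16767 − 18022 = -1255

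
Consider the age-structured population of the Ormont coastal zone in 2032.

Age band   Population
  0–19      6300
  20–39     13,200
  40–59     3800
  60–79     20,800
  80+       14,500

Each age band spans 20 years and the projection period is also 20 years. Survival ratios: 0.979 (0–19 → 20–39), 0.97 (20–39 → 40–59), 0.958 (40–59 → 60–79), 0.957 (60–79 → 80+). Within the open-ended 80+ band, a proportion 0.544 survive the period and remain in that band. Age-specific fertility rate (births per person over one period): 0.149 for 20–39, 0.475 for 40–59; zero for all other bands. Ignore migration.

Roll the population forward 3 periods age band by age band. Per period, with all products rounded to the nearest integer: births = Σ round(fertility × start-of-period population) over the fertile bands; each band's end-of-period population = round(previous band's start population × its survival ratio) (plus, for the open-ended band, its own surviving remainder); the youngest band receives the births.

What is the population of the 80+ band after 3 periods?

21859

Period 1:
Births: 13200 × 0.149 = 1967, 3800 × 0.475 = 1805 → 3772
20–39: 6300 × 0.979 = 6168
40–59: 13200 × 0.97 = 12804
60–79: 3800 × 0.958 = 3640
80+: 20800 × 0.957 + 14500 × 0.544 = 19906 + 7888 = 27794
End of period: [3772, 6168, 12804, 3640, 27794]
Period 2:
Births: 6168 × 0.149 = 919, 12804 × 0.475 = 6082 → 7001
20–39: 3772 × 0.979 = 3693
40–59: 6168 × 0.97 = 5983
60–79: 12804 × 0.958 = 12266
80+: 3640 × 0.957 + 27794 × 0.544 = 3483 + 15120 = 18603
End of period: [7001, 3693, 5983, 12266, 18603]
Period 3:
Births: 3693 × 0.149 = 550, 5983 × 0.475 = 2842 → 3392
20–39: 7001 × 0.979 = 6854
40–59: 3693 × 0.97 = 3582
60–79: 5983 × 0.958 = 5732
80+: 12266 × 0.957 + 18603 × 0.544 = 11739 + 10120 = 21859
End of period: [3392, 6854, 3582, 5732, 21859]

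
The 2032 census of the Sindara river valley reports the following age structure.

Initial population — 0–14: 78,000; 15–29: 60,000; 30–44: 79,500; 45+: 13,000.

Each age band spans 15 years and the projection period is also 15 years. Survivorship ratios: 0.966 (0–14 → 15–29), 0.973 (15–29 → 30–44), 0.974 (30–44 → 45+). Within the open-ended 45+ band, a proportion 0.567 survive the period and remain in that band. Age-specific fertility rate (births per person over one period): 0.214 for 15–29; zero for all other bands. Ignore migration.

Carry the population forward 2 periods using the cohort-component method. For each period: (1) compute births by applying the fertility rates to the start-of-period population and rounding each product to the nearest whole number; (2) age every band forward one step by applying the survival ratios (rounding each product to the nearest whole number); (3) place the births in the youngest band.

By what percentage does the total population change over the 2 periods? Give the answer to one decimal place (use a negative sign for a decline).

Numbering the groups 1..4 from youngest to oldest:
Period 1:
Births: 60000 × 0.214 = 12840
Group 2: 78000 × 0.966 = 75348
Group 3: 60000 × 0.973 = 58380
Group 4: 79500 × 0.974 + 13000 × 0.567 = 77433 + 7371 = 84804
Giving 12840 / 75348 / 58380 / 84804.
Period 2:
Births: 75348 × 0.214 = 16124
Group 2: 12840 × 0.966 = 12403
Group 3: 75348 × 0.973 = 73314
Group 4: 58380 × 0.974 + 84804 × 0.567 = 56862 + 48084 = 104946
Giving 16124 / 12403 / 73314 / 104946.
Total: 230500 → 206787; change = -23713; percentage change = -10.3%

-10.3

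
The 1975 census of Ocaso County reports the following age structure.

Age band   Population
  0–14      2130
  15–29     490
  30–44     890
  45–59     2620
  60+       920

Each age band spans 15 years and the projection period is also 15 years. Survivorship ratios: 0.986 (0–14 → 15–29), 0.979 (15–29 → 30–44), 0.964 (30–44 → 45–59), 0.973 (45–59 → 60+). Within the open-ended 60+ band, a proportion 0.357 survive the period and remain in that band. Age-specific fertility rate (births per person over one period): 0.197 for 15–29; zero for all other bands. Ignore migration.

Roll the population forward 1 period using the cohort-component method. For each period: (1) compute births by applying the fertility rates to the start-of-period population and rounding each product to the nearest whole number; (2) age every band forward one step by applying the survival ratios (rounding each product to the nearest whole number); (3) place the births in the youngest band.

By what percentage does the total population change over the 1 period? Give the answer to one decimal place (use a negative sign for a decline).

Call the bands 1 to 5, youngest first.
Period 1.
Births: 490 × 0.197 = 97
Band 2: 2130 × 0.986 = 2100
Band 3: 490 × 0.979 = 480
Band 4: 890 × 0.964 = 858
Band 5: 2620 × 0.973 + 920 × 0.357 = 2549 + 328 = 2877
→ [97, 2100, 480, 858, 2877]
Total: 7050 → 6412; change = -638; percentage change = -9.0%

-9.0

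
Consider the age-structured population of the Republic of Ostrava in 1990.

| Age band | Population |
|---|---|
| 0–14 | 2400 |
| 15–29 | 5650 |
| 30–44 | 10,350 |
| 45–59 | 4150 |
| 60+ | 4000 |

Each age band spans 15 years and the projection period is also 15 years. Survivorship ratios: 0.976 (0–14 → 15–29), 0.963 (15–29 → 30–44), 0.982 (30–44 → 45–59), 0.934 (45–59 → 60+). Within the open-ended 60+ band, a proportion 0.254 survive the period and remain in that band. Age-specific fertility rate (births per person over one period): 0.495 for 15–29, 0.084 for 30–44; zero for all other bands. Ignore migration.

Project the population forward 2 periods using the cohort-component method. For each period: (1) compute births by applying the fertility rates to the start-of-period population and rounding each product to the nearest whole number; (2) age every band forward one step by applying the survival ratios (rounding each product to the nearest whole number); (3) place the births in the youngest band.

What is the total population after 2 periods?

Period 1.
Births: 5650 × 0.495 = 2797, 10350 × 0.084 = 869 ⇒ total 3666
15–29: 2400 × 0.976 = 2342
30–44: 5650 × 0.963 = 5441
45–59: 10350 × 0.982 = 10164
60+: 4150 × 0.934 + 4000 × 0.254 = 3876 + 1016 = 4892
Population now: 0–14=3666, 15–29=2342, 30–44=5441, 45–59=10164, 60+=4892
Period 2.
Births: 2342 × 0.495 = 1159, 5441 × 0.084 = 457 ⇒ total 1616
15–29: 3666 × 0.976 = 3578
30–44: 2342 × 0.963 = 2255
45–59: 5441 × 0.982 = 5343
60+: 10164 × 0.934 + 4892 × 0.254 = 9493 + 1243 = 10736
Population now: 0–14=1616, 15–29=3578, 30–44=2255, 45–59=5343, 60+=10736
Total after period 2: 1616 + 3578 + 2255 + 5343 + 10736 = 23528

23528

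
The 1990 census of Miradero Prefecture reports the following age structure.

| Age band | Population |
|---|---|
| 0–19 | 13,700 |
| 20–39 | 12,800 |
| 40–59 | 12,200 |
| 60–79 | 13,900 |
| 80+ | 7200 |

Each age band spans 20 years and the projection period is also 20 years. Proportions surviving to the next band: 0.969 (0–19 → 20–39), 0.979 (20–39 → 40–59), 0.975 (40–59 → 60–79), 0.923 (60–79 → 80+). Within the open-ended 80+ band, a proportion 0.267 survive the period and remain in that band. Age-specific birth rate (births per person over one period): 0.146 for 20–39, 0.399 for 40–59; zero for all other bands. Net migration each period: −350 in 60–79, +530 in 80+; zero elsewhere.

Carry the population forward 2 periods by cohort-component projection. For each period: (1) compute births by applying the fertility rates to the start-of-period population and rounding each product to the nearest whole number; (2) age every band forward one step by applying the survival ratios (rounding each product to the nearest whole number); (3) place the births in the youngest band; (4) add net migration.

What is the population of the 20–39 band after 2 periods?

6528

Period 1.
Births: 12800 * 0.146 = 1869, 12200 * 0.399 = 4868 ⇒ total 6737
20–39: 13700 * 0.969 = 13275
40–59: 12800 * 0.979 = 12531
60–79: 12200 * 0.975 = 11895
80+: 13900 * 0.923 + 7200 * 0.267 = 12830 + 1922 = 14752
Net migration: 60–79 − 350 → 11545; 80+ + 530 → 15282
Population now: 0–19=6737, 20–39=13275, 40–59=12531, 60–79=11545, 80+=15282
Period 2.
Births: 13275 * 0.146 = 1938, 12531 * 0.399 = 5000 ⇒ total 6938
20–39: 6737 * 0.969 = 6528
40–59: 13275 * 0.979 = 12996
60–79: 12531 * 0.975 = 12218
80+: 11545 * 0.923 + 15282 * 0.267 = 10656 + 4080 = 14736
Net migration: 60–79 − 350 → 11868; 80+ + 530 → 15266
Population now: 0–19=6938, 20–39=6528, 40–59=12996, 60–79=11868, 80+=15266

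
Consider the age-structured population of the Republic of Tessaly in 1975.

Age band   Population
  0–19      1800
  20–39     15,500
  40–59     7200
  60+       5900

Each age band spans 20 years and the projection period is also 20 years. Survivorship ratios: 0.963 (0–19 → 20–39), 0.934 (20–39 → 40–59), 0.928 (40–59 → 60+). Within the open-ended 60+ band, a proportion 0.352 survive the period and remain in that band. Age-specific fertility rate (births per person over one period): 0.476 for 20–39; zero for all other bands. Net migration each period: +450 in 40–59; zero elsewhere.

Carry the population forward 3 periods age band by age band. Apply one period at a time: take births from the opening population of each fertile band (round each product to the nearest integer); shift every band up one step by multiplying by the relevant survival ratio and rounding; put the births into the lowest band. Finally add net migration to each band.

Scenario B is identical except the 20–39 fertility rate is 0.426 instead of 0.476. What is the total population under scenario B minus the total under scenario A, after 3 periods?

-1453

Call the groups 1 to 4, youngest first.
[period 1]
Births: 15500 × 0.476 = 7378
Group 2: 1800 × 0.963 = 1733
Group 3: 15500 × 0.934 = 14477
Group 4: 7200 × 0.928 + 5900 × 0.352 = 6682 + 2077 = 8759
Net migration: Group 3 + 450 → 14927
End of period: [7378, 1733, 14927, 8759]
[period 2]
Births: 1733 × 0.476 = 825
Group 2: 7378 × 0.963 = 7105
Group 3: 1733 × 0.934 = 1619
Group 4: 14927 × 0.928 + 8759 × 0.352 = 13852 + 3083 = 16935
Net migration: Group 3 + 450 → 2069
End of period: [825, 7105, 2069, 16935]
[period 3]
Births: 7105 × 0.476 = 3382
Group 2: 825 × 0.963 = 794
Group 3: 7105 × 0.934 = 6636
Group 4: 2069 × 0.928 + 16935 × 0.352 = 1920 + 5961 = 7881
Net migration: Group 3 + 450 → 7086
End of period: [3382, 794, 7086, 7881]
Scenario A total after 3 periods: 19143
Scenario B projection —
[period 1]
Births: 15500 × 0.426 = 6603
Group 2: 1800 × 0.963 = 1733
Group 3: 15500 × 0.934 = 14477
Group 4: 7200 × 0.928 + 5900 × 0.352 = 6682 + 2077 = 8759
Net migration: Group 3 + 450 → 14927
End of period: [6603, 1733, 14927, 8759]
[period 2]
Births: 1733 × 0.426 = 738
Group 2: 6603 × 0.963 = 6359
Group 3: 1733 × 0.934 = 1619
Group 4: 14927 × 0.928 + 8759 × 0.352 = 13852 + 3083 = 16935
Net migration: Group 3 + 450 → 2069
End of period: [738, 6359, 2069, 16935]
[period 3]
Births: 6359 × 0.426 = 2709
Group 2: 738 × 0.963 = 711
Group 3: 6359 × 0.934 = 5939
Group 4: 2069 × 0.928 + 16935 × 0.352 = 1920 + 5961 = 7881
Net migration: Group 3 + 450 → 6389
End of period: [2709, 711, 6389, 7881]
Scenario B total after 3 periods: 17690
Difference B − A = 17690 − 19143 = -1453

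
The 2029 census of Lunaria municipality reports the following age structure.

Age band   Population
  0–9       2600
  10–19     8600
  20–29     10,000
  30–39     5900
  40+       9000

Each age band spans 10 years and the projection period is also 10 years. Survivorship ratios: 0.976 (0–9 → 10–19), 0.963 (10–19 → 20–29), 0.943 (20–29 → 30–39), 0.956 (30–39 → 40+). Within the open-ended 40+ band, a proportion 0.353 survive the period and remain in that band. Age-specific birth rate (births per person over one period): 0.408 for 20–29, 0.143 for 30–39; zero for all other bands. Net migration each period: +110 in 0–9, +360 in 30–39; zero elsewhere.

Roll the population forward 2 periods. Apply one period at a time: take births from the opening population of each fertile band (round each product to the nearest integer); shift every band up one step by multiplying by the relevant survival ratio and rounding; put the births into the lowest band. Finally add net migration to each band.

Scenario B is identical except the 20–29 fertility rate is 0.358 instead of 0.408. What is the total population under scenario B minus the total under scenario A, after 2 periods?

Period 1.
Births: 10000 × 0.408 = 4080  |  5900 × 0.143 = 844 → total 4924
10–19: 2600 × 0.976 = 2538
20–29: 8600 × 0.963 = 8282
30–39: 10000 × 0.943 = 9430
40+: 5900 × 0.956 + 9000 × 0.353 = 5640 + 3177 = 8817
Net migration: 0–9 + 110 → 5034; 30–39 + 360 → 9790
→ [5034, 2538, 8282, 9790, 8817]
Period 2.
Births: 8282 × 0.408 = 3379  |  9790 × 0.143 = 1400 → total 4779
10–19: 5034 × 0.976 = 4913
20–29: 2538 × 0.963 = 2444
30–39: 8282 × 0.943 = 7810
40+: 9790 × 0.956 + 8817 × 0.353 = 9359 + 3112 = 12471
Net migration: 0–9 + 110 → 4889; 30–39 + 360 → 8170
→ [4889, 4913, 2444, 8170, 12471]
Scenario A total after 2 periods: 32887
Scenario B projection —
Period 1.
Births: 10000 × 0.358 = 3580  |  5900 × 0.143 = 844 → total 4424
10–19: 2600 × 0.976 = 2538
20–29: 8600 × 0.963 = 8282
30–39: 10000 × 0.943 = 9430
40+: 5900 × 0.956 + 9000 × 0.353 = 5640 + 3177 = 8817
Net migration: 0–9 + 110 → 4534; 30–39 + 360 → 9790
→ [4534, 2538, 8282, 9790, 8817]
Period 2.
Births: 8282 × 0.358 = 2965  |  9790 × 0.143 = 1400 → total 4365
10–19: 4534 × 0.976 = 4425
20–29: 2538 × 0.963 = 2444
30–39: 8282 × 0.943 = 7810
40+: 9790 × 0.956 + 8817 × 0.353 = 9359 + 3112 = 12471
Net migration: 0–9 + 110 → 4475; 30–39 + 360 → 8170
→ [4475, 4425, 2444, 8170, 12471]
Scenario B total after 2 periods: 31985
Difference B − A = 31985 − 32887 = -902

-902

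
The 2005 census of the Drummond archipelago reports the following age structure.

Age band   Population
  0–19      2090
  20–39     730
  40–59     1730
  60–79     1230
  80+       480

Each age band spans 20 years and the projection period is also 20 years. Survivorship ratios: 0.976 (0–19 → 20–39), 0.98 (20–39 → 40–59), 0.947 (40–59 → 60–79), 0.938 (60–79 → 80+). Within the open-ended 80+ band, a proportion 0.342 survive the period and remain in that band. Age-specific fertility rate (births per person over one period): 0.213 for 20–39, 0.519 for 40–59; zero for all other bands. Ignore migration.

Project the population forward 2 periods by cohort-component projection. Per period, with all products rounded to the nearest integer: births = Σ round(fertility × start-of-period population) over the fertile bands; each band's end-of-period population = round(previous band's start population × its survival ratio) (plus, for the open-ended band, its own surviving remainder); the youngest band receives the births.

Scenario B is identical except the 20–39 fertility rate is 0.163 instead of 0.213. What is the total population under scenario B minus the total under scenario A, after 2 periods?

-137

(Bands numbered youngest = 1 to oldest = 5.)
[period 1]
Births: 730 × 0.213 = 155, 1730 × 0.519 = 898 → total 1053
Band 2: 2090 × 0.976 = 2040
Band 3: 730 × 0.98 = 715
Band 4: 1730 × 0.947 = 1638
Band 5: 1230 × 0.938 + 480 × 0.342 = 1154 + 164 = 1318
→ [1053, 2040, 715, 1638, 1318]
[period 2]
Births: 2040 × 0.213 = 435, 715 × 0.519 = 371 → total 806
Band 2: 1053 × 0.976 = 1028
Band 3: 2040 × 0.98 = 1999
Band 4: 715 × 0.947 = 677
Band 5: 1638 × 0.938 + 1318 × 0.342 = 1536 + 451 = 1987
→ [806, 1028, 1999, 677, 1987]
Scenario A total after 2 periods: 6497
Scenario B projection —
[period 1]
Births: 730 × 0.163 = 119, 1730 × 0.519 = 898 → total 1017
Band 2: 2090 × 0.976 = 2040
Band 3: 730 × 0.98 = 715
Band 4: 1730 × 0.947 = 1638
Band 5: 1230 × 0.938 + 480 × 0.342 = 1154 + 164 = 1318
→ [1017, 2040, 715, 1638, 1318]
[period 2]
Births: 2040 × 0.163 = 333, 715 × 0.519 = 371 → total 704
Band 2: 1017 × 0.976 = 993
Band 3: 2040 × 0.98 = 1999
Band 4: 715 × 0.947 = 677
Band 5: 1638 × 0.938 + 1318 × 0.342 = 1536 + 451 = 1987
→ [704, 993, 1999, 677, 1987]
Scenario B total after 2 periods: 6360
Difference B − A = 6360 − 6497 = -137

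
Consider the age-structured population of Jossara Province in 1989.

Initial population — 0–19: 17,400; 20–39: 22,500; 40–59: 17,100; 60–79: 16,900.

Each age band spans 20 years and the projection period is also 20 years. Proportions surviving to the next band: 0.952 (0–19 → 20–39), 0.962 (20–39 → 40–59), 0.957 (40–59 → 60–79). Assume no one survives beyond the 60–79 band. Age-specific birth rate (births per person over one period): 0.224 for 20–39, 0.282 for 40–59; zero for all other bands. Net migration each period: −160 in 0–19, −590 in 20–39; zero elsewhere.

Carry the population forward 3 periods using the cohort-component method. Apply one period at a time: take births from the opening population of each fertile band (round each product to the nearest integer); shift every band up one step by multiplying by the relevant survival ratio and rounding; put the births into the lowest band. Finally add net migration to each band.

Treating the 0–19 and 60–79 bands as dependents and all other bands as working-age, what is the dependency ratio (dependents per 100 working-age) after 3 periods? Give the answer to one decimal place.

Numbering the bands 1..4 from youngest to oldest:
[period 1]
Births: 22500 * 0.224 = 5040 ; 17100 * 0.282 = 4822 — total 9862
Band 2: 17400 * 0.952 = 16565
Band 3: 22500 * 0.962 = 21645
Band 4: 17100 * 0.957 = 16365
Net migration: Band 1 − 160 → 9702; Band 2 − 590 → 15975
Population now: 0–19=9702, 20–39=15975, 40–59=21645, 60–79=16365
[period 2]
Births: 15975 * 0.224 = 3578 ; 21645 * 0.282 = 6104 — total 9682
Band 2: 9702 * 0.952 = 9236
Band 3: 15975 * 0.962 = 15368
Band 4: 21645 * 0.957 = 20714
Net migration: Band 1 − 160 → 9522; Band 2 − 590 → 8646
Population now: 0–19=9522, 20–39=8646, 40–59=15368, 60–79=20714
[period 3]
Births: 8646 * 0.224 = 1937 ; 15368 * 0.282 = 4334 — total 6271
Band 2: 9522 * 0.952 = 9065
Band 3: 8646 * 0.962 = 8317
Band 4: 15368 * 0.957 = 14707
Net migration: Band 1 − 160 → 6111; Band 2 − 590 → 8475
Population now: 0–19=6111, 20–39=8475, 40–59=8317, 60–79=14707
Dependents (band 0–19 + band 60–79) = 6111 + 14707 = 20818; working-age = 16792; ratio = 20818/16792 × 100 = 124.0

124.0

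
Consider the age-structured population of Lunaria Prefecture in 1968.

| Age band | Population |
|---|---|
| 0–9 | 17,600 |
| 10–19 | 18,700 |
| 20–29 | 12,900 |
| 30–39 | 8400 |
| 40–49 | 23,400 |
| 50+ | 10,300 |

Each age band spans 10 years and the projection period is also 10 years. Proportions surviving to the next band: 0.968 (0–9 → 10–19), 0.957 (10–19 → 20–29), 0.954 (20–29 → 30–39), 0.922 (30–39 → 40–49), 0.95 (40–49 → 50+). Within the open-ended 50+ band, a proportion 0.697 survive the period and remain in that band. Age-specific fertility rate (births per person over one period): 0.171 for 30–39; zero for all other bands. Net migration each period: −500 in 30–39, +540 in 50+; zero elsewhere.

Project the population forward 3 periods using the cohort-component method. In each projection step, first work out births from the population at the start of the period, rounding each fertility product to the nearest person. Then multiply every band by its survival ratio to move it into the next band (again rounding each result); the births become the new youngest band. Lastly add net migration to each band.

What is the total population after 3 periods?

Call the bands 1 to 6, youngest first.
After projecting period 1:
Births: 8400 * 0.171 = 1436
Band 2: 17600 * 0.968 = 17037
Band 3: 18700 * 0.957 = 17896
Band 4: 12900 * 0.954 = 12307
Band 5: 8400 * 0.922 = 7745
Band 6: 23400 * 0.95 + 10300 * 0.697 = 22230 + 7179 = 29409
Net migration: Band 4 − 500 → 11807; Band 6 + 540 → 29949
Population now: 0–9=1436, 10–19=17037, 20–29=17896, 30–39=11807, 40–49=7745, 50+=29949
After projecting period 2:
Births: 11807 * 0.171 = 2019
Band 2: 1436 * 0.968 = 1390
Band 3: 17037 * 0.957 = 16304
Band 4: 17896 * 0.954 = 17073
Band 5: 11807 * 0.922 = 10886
Band 6: 7745 * 0.95 + 29949 * 0.697 = 7358 + 20874 = 28232
Net migration: Band 4 − 500 → 16573; Band 6 + 540 → 28772
Population now: 0–9=2019, 10–19=1390, 20–29=16304, 30–39=16573, 40–49=10886, 50+=28772
After projecting period 3:
Births: 16573 * 0.171 = 2834
Band 2: 2019 * 0.968 = 1954
Band 3: 1390 * 0.957 = 1330
Band 4: 16304 * 0.954 = 15554
Band 5: 16573 * 0.922 = 15280
Band 6: 10886 * 0.95 + 28772 * 0.697 = 10342 + 20054 = 30396
Net migration: Band 4 − 500 → 15054; Band 6 + 540 → 30936
Population now: 0–9=2834, 10–19=1954, 20–29=1330, 30–39=15054, 40–49=15280, 50+=30936
Total after period 3: 2834 + 1954 + 1330 + 15054 + 15280 + 30936 = 67388

67388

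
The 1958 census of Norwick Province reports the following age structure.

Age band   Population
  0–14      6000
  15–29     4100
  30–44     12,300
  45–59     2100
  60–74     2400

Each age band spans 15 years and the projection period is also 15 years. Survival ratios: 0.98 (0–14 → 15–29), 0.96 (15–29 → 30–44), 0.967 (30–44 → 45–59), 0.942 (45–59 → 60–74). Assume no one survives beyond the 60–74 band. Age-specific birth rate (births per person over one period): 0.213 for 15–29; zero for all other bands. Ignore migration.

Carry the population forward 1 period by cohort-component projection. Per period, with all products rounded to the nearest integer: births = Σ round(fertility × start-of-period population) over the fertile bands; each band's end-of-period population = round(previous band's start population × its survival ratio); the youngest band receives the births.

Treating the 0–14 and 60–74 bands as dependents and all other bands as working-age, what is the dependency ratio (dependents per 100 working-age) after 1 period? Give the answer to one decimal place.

13.1

— Period 1 —
Births: 4100 × 0.213 = 873
15–29: 6000 × 0.98 = 5880
30–44: 4100 × 0.96 = 3936
45–59: 12300 × 0.967 = 11894
60–74: 2100 × 0.942 = 1978
End of period: [873, 5880, 3936, 11894, 1978]
Dependents (band 0–14 + band 60–74) = 873 + 1978 = 2851; working-age = 21710; ratio = 2851/21710 × 100 = 13.1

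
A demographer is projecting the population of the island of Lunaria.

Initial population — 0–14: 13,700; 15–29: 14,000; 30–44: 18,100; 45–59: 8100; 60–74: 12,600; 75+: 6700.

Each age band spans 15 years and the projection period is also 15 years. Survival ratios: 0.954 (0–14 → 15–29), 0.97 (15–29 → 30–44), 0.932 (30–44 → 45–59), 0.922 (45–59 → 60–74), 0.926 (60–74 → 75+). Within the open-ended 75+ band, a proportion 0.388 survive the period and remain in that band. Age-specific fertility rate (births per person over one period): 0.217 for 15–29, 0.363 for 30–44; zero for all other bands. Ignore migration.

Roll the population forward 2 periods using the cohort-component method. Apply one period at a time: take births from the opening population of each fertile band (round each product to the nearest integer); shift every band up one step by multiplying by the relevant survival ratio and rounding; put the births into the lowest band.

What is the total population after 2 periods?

[period 1]
Births: 14000 × 0.217 = 3038  |  18100 × 0.363 = 6570 ⇒ total 9608
15–29: 13700 × 0.954 = 13070
30–44: 14000 × 0.97 = 13580
45–59: 18100 × 0.932 = 16869
60–74: 8100 × 0.922 = 7468
75+: 12600 × 0.926 + 6700 × 0.388 = 11668 + 2600 = 14268
Giving 9608 / 13070 / 13580 / 16869 / 7468 / 14268.
[period 2]
Births: 13070 × 0.217 = 2836  |  13580 × 0.363 = 4930 ⇒ total 7766
15–29: 9608 × 0.954 = 9166
30–44: 13070 × 0.97 = 12678
45–59: 13580 × 0.932 = 12657
60–74: 16869 × 0.922 = 15553
75+: 7468 × 0.926 + 14268 × 0.388 = 6915 + 5536 = 12451
Giving 7766 / 9166 / 12678 / 12657 / 15553 / 12451.
Total after period 2: 7766 + 9166 + 12678 + 12657 + 15553 + 12451 = 70271

70271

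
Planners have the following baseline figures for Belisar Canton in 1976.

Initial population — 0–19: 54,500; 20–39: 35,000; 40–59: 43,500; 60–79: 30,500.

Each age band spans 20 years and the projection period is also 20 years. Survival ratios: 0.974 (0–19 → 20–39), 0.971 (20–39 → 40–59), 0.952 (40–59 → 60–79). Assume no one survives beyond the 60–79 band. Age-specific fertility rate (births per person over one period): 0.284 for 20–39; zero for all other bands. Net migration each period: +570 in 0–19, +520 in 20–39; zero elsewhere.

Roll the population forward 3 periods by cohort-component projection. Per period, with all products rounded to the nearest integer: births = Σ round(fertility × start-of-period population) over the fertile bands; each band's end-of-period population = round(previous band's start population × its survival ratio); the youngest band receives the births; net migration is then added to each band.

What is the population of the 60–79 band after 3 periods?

Call the bands 1 to 4, youngest first.
— Period 1 —
Births: 35000 × 0.284 = 9940
Band 2: 54500 × 0.974 = 53083
Band 3: 35000 × 0.971 = 33985
Band 4: 43500 × 0.952 = 41412
Net migration: Band 1 + 570 → 10510; Band 2 + 520 → 53603
Giving 10510 / 53603 / 33985 / 41412.
— Period 2 —
Births: 53603 × 0.284 = 15223
Band 2: 10510 × 0.974 = 10237
Band 3: 53603 × 0.971 = 52049
Band 4: 33985 × 0.952 = 32354
Net migration: Band 1 + 570 → 15793; Band 2 + 520 → 10757
Giving 15793 / 10757 / 52049 / 32354.
— Period 3 —
Births: 10757 × 0.284 = 3055
Band 2: 15793 × 0.974 = 15382
Band 3: 10757 × 0.971 = 10445
Band 4: 52049 × 0.952 = 49551
Net migration: Band 1 + 570 → 3625; Band 2 + 520 → 15902
Giving 3625 / 15902 / 10445 / 49551.

49551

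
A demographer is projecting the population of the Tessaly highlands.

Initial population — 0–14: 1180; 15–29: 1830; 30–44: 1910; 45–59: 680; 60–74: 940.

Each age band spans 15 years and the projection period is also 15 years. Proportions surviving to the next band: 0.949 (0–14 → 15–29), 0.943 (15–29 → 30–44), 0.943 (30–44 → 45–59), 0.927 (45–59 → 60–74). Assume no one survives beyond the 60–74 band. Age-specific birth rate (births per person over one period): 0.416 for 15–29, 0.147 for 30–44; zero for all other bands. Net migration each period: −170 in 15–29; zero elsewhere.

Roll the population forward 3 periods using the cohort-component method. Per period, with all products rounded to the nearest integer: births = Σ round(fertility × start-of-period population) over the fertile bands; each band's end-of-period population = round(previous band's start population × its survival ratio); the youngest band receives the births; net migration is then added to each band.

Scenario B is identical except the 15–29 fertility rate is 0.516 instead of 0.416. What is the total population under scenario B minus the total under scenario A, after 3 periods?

425

[period 1]
Births: 1830 × 0.416 = 761, 1910 × 0.147 = 281 → 1042
15–29: 1180 × 0.949 = 1120
30–44: 1830 × 0.943 = 1726
45–59: 1910 × 0.943 = 1801
60–74: 680 × 0.927 = 630
Net migration: 15–29 − 170 → 950
Giving 1042 / 950 / 1726 / 1801 / 630.
[period 2]
Births: 950 × 0.416 = 395, 1726 × 0.147 = 254 → 649
15–29: 1042 × 0.949 = 989
30–44: 950 × 0.943 = 896
45–59: 1726 × 0.943 = 1628
60–74: 1801 × 0.927 = 1670
Net migration: 15–29 − 170 → 819
Giving 649 / 819 / 896 / 1628 / 1670.
[period 3]
Births: 819 × 0.416 = 341, 896 × 0.147 = 132 → 473
15–29: 649 × 0.949 = 616
30–44: 819 × 0.943 = 772
45–59: 896 × 0.943 = 845
60–74: 1628 × 0.927 = 1509
Net migration: 15–29 − 170 → 446
Giving 473 / 446 / 772 / 845 / 1509.
Scenario A total after 3 periods: 4045
Scenario B projection —
[period 1]
Births: 1830 × 0.516 = 944, 1910 × 0.147 = 281 → 1225
15–29: 1180 × 0.949 = 1120
30–44: 1830 × 0.943 = 1726
45–59: 1910 × 0.943 = 1801
60–74: 680 × 0.927 = 630
Net migration: 15–29 − 170 → 950
Giving 1225 / 950 / 1726 / 1801 / 630.
[period 2]
Births: 950 × 0.516 = 490, 1726 × 0.147 = 254 → 744
15–29: 1225 × 0.949 = 1163
30–44: 950 × 0.943 = 896
45–59: 1726 × 0.943 = 1628
60–74: 1801 × 0.927 = 1670
Net migration: 15–29 − 170 → 993
Giving 744 / 993 / 896 / 1628 / 1670.
[period 3]
Births: 993 × 0.516 = 512, 896 × 0.147 = 132 → 644
15–29: 744 × 0.949 = 706
30–44: 993 × 0.943 = 936
45–59: 896 × 0.943 = 845
60–74: 1628 × 0.927 = 1509
Net migration: 15–29 − 170 → 536
Giving 644 / 536 / 936 / 845 / 1509.
Scenario B total after 3 periods: 4470
Difference B − A = 4470 − 4045 = 425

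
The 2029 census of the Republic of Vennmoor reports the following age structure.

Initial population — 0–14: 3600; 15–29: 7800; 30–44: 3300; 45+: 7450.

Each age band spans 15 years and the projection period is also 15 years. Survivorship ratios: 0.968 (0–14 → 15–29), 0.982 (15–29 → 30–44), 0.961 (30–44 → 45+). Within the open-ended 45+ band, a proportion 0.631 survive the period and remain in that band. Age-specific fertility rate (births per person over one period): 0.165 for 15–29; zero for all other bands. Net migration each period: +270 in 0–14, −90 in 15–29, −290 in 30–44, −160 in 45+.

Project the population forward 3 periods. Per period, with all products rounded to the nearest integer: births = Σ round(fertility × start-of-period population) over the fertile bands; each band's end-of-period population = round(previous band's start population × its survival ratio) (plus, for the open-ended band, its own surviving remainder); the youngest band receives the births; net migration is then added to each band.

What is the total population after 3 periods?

12522

Period 1.
Births: 7800 * 0.165 = 1287
15–29: 3600 * 0.968 = 3485
30–44: 7800 * 0.982 = 7660
45+: 3300 * 0.961 + 7450 * 0.631 = 3171 + 4701 = 7872
Net migration: 0–14 + 270 → 1557; 15–29 − 90 → 3395; 30–44 − 290 → 7370; 45+ − 160 → 7712
Giving 1557 / 3395 / 7370 / 7712.
Period 2.
Births: 3395 * 0.165 = 560
15–29: 1557 * 0.968 = 1507
30–44: 3395 * 0.982 = 3334
45+: 7370 * 0.961 + 7712 * 0.631 = 7083 + 4866 = 11949
Net migration: 0–14 + 270 → 830; 15–29 − 90 → 1417; 30–44 − 290 → 3044; 45+ − 160 → 11789
Giving 830 / 1417 / 3044 / 11789.
Period 3.
Births: 1417 * 0.165 = 234
15–29: 830 * 0.968 = 803
30–44: 1417 * 0.982 = 1391
45+: 3044 * 0.961 + 11789 * 0.631 = 2925 + 7439 = 10364
Net migration: 0–14 + 270 → 504; 15–29 − 90 → 713; 30–44 − 290 → 1101; 45+ − 160 → 10204
Giving 504 / 713 / 1101 / 10204.
Total after period 3: 504 + 713 + 1101 + 10204 = 12522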